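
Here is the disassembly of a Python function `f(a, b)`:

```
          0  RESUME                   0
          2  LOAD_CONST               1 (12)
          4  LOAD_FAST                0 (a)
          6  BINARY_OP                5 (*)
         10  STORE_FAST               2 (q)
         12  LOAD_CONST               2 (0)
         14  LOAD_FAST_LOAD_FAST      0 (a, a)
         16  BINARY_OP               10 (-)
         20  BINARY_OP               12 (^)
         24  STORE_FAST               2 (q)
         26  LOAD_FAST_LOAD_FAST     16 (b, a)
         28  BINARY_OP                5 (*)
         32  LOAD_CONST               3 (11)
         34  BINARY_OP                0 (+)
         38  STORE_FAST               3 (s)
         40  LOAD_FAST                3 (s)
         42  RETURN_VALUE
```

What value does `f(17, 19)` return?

LOAD_CONST → push 12. Stack: [12]
LOAD_FAST a → push 17. Stack: [12, 17]
BINARY_OP * → 12 * 17 = 204. Stack: [204]
STORE_FAST q → q=204. Stack: []
LOAD_CONST → push 0. Stack: [0]
LOAD_FAST_LOAD_FAST a,a → push 17,17. Stack: [0, 17, 17]
BINARY_OP - → 17 - 17 = 0. Stack: [0, 0]
BINARY_OP ^ → 0 ^ 0 = 0. Stack: [0]
STORE_FAST q → q=0. Stack: []
LOAD_FAST_LOAD_FAST b,a → push 19,17. Stack: [19, 17]
BINARY_OP * → 19 * 17 = 323. Stack: [323]
LOAD_CONST → push 11. Stack: [323, 11]
BINARY_OP + → 323 + 11 = 334. Stack: [334]
STORE_FAST s → s=334. Stack: []
LOAD_FAST s → push 334. Stack: [334]
RETURN_VALUE → return 334.

334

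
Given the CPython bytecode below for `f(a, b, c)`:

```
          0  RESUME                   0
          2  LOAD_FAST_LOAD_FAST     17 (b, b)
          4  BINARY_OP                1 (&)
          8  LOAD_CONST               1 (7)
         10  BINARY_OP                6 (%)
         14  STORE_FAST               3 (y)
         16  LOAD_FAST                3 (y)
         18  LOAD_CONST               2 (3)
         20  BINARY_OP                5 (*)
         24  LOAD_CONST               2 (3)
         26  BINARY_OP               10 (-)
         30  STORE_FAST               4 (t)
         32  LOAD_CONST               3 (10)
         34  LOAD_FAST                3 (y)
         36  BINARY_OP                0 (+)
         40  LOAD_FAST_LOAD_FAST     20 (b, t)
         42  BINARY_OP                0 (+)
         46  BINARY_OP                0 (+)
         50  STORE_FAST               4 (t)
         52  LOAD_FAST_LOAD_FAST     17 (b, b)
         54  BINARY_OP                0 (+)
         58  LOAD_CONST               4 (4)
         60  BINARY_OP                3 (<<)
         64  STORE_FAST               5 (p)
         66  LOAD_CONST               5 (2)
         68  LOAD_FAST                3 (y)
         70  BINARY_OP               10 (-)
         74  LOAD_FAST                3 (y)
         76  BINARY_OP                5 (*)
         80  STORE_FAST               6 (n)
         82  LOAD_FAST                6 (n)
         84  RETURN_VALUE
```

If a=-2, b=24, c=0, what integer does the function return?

LOAD_FAST_LOAD_FAST b,b → push 24,24. Stack: [24, 24]
BINARY_OP & → 24 & 24 = 24. Stack: [24]
LOAD_CONST → push 7. Stack: [24, 7]
BINARY_OP % → 24 % 7 = 3. Stack: [3]
STORE_FAST y → y=3. Stack: []
LOAD_FAST y → push 3. Stack: [3]
LOAD_CONST → push 3. Stack: [3, 3]
BINARY_OP * → 3 * 3 = 9. Stack: [9]
LOAD_CONST → push 3. Stack: [9, 3]
BINARY_OP - → 9 - 3 = 6. Stack: [6]
STORE_FAST t → t=6. Stack: []
LOAD_CONST → push 10. Stack: [10]
LOAD_FAST y → push 3. Stack: [10, 3]
BINARY_OP + → 10 + 3 = 13. Stack: [13]
LOAD_FAST_LOAD_FAST b,t → push 24,6. Stack: [13, 24, 6]
BINARY_OP + → 24 + 6 = 30. Stack: [13, 30]
BINARY_OP + → 13 + 30 = 43. Stack: [43]
STORE_FAST t → t=43. Stack: []
LOAD_FAST_LOAD_FAST b,b → push 24,24. Stack: [24, 24]
BINARY_OP + → 24 + 24 = 48. Stack: [48]
LOAD_CONST → push 4. Stack: [48, 4]
BINARY_OP << → 48 << 4 = 768. Stack: [768]
STORE_FAST p → p=768. Stack: []
LOAD_CONST → push 2. Stack: [2]
LOAD_FAST y → push 3. Stack: [2, 3]
BINARY_OP - → 2 - 3 = -1. Stack: [-1]
LOAD_FAST y → push 3. Stack: [-1, 3]
BINARY_OP * → -1 * 3 = -3. Stack: [-3]
STORE_FAST n → n=-3. Stack: []
LOAD_FAST n → push -3. Stack: [-3]
RETURN_VALUE → return -3.

-3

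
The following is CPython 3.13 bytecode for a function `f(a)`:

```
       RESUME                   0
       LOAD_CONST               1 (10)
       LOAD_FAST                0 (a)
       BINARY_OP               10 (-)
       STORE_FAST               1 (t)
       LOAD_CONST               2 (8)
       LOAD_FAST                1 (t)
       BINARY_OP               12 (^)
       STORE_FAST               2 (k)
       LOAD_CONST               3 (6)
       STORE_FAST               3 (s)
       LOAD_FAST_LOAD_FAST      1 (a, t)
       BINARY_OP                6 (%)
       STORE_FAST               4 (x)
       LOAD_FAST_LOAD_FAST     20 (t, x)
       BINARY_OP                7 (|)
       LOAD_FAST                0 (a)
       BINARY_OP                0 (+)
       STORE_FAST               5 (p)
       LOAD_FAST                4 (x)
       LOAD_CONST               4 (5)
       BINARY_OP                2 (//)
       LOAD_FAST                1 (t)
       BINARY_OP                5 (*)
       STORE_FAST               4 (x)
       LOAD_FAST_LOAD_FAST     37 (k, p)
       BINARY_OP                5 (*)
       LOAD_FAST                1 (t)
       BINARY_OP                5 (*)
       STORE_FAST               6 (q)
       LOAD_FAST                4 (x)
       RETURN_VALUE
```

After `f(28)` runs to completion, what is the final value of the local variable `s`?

6

LOAD_CONST → push 10. Stack: [10]
LOAD_FAST a → push 28. Stack: [10, 28]
BINARY_OP - → 10 - 28 = -18. Stack: [-18]
STORE_FAST t → t=-18. Stack: []
LOAD_CONST → push 8. Stack: [8]
LOAD_FAST t → push -18. Stack: [8, -18]
BINARY_OP ^ → 8 ^ -18 = -26. Stack: [-26]
STORE_FAST k → k=-26. Stack: []
LOAD_CONST → push 6. Stack: [6]
STORE_FAST s → s=6. Stack: []
LOAD_FAST_LOAD_FAST a,t → push 28,-18. Stack: [28, -18]
BINARY_OP % → 28 % -18 = -8. Stack: [-8]
STORE_FAST x → x=-8. Stack: []
LOAD_FAST_LOAD_FAST t,x → push -18,-8. Stack: [-18, -8]
BINARY_OP | → -18 | -8 = -2. Stack: [-2]
LOAD_FAST a → push 28. Stack: [-2, 28]
BINARY_OP + → -2 + 28 = 26. Stack: [26]
STORE_FAST p → p=26. Stack: []
LOAD_FAST x → push -8. Stack: [-8]
LOAD_CONST → push 5. Stack: [-8, 5]
BINARY_OP // → -8 // 5 = -2. Stack: [-2]
LOAD_FAST t → push -18. Stack: [-2, -18]
BINARY_OP * → -2 * -18 = 36. Stack: [36]
STORE_FAST x → x=36. Stack: []
LOAD_FAST_LOAD_FAST k,p → push -26,26. Stack: [-26, 26]
BINARY_OP * → -26 * 26 = -676. Stack: [-676]
LOAD_FAST t → push -18. Stack: [-676, -18]
BINARY_OP * → -676 * -18 = 12168. Stack: [12168]
STORE_FAST q → q=12168. Stack: []
LOAD_FAST x → push 36. Stack: [36]
RETURN_VALUE → return 36.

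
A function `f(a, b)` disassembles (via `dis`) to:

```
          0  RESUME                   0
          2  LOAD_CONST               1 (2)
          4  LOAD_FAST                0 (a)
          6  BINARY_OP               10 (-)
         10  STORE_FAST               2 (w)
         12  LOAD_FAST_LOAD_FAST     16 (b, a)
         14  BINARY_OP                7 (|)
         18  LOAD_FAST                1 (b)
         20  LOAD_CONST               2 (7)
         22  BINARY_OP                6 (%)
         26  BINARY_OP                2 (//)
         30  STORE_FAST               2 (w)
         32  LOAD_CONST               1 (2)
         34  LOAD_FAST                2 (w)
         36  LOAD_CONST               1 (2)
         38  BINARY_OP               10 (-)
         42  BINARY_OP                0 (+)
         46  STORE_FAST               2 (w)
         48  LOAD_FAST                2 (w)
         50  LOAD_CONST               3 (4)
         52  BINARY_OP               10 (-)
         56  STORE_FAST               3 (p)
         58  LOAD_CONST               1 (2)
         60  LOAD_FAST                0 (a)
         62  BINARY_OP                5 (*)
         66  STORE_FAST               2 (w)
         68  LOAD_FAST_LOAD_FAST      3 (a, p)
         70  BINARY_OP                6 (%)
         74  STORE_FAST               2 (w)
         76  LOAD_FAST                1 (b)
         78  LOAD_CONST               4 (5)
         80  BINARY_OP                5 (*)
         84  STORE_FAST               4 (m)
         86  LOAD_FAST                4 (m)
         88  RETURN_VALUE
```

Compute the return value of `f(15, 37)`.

185

LOAD_CONST → push 2. Stack: [2]
LOAD_FAST a → push 15. Stack: [2, 15]
BINARY_OP - → 2 - 15 = -13. Stack: [-13]
STORE_FAST w → w=-13. Stack: []
LOAD_FAST_LOAD_FAST b,a → push 37,15. Stack: [37, 15]
BINARY_OP | → 37 | 15 = 47. Stack: [47]
LOAD_FAST b → push 37. Stack: [47, 37]
LOAD_CONST → push 7. Stack: [47, 37, 7]
BINARY_OP % → 37 % 7 = 2. Stack: [47, 2]
BINARY_OP // → 47 // 2 = 23. Stack: [23]
STORE_FAST w → w=23. Stack: []
LOAD_CONST → push 2. Stack: [2]
LOAD_FAST w → push 23. Stack: [2, 23]
LOAD_CONST → push 2. Stack: [2, 23, 2]
BINARY_OP - → 23 - 2 = 21. Stack: [2, 21]
BINARY_OP + → 2 + 21 = 23. Stack: [23]
STORE_FAST w → w=23. Stack: []
LOAD_FAST w → push 23. Stack: [23]
LOAD_CONST → push 4. Stack: [23, 4]
BINARY_OP - → 23 - 4 = 19. Stack: [19]
STORE_FAST p → p=19. Stack: []
LOAD_CONST → push 2. Stack: [2]
LOAD_FAST a → push 15. Stack: [2, 15]
BINARY_OP * → 2 * 15 = 30. Stack: [30]
STORE_FAST w → w=30. Stack: []
LOAD_FAST_LOAD_FAST a,p → push 15,19. Stack: [15, 19]
BINARY_OP % → 15 % 19 = 15. Stack: [15]
STORE_FAST w → w=15. Stack: []
LOAD_FAST b → push 37. Stack: [37]
LOAD_CONST → push 5. Stack: [37, 5]
BINARY_OP * → 37 * 5 = 185. Stack: [185]
STORE_FAST m → m=185. Stack: []
LOAD_FAST m → push 185. Stack: [185]
RETURN_VALUE → return 185.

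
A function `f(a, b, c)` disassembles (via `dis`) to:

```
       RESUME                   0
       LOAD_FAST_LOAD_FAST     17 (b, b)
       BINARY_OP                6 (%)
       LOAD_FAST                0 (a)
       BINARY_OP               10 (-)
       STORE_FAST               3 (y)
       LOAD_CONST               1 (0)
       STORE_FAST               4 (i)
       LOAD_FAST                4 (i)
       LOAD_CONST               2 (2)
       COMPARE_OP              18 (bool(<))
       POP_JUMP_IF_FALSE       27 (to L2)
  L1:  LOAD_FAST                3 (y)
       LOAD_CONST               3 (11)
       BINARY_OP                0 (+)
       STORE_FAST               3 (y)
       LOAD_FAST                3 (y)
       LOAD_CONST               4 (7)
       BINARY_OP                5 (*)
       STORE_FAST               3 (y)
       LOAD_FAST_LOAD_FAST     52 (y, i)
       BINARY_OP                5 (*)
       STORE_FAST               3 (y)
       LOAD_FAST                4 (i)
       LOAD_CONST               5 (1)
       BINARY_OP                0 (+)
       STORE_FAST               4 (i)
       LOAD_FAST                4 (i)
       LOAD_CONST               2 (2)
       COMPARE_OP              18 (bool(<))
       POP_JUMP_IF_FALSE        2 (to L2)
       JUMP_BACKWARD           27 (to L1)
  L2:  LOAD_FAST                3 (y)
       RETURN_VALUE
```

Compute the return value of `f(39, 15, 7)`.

77

LOAD_FAST_LOAD_FAST b,b → push 15,15. Stack: [15, 15]
BINARY_OP % → 15 % 15 = 0. Stack: [0]
LOAD_FAST a → push 39. Stack: [0, 39]
BINARY_OP - → 0 - 39 = -39. Stack: [-39]
STORE_FAST y → y=-39. Stack: []
LOAD_CONST → push 0. Stack: [0]
STORE_FAST i → i=0. Stack: []
LOAD_FAST i → push 0. Stack: [0]
LOAD_CONST → push 2. Stack: [0, 2]
COMPARE_OP bool(<) → 0 vs 2 = True. Stack: [True]
POP_JUMP_IF_FALSE → pop True; no jump. Stack: []
LOAD_FAST y → push -39. Stack: [-39]
LOAD_CONST → push 11. Stack: [-39, 11]
BINARY_OP + → -39 + 11 = -28. Stack: [-28]
STORE_FAST y → y=-28. Stack: []
LOAD_FAST y → push -28. Stack: [-28]
LOAD_CONST → push 7. Stack: [-28, 7]
BINARY_OP * → -28 * 7 = -196. Stack: [-196]
STORE_FAST y → y=-196. Stack: []
LOAD_FAST_LOAD_FAST y,i → push -196,0. Stack: [-196, 0]
BINARY_OP * → -196 * 0 = 0. Stack: [0]
STORE_FAST y → y=0. Stack: []
LOAD_FAST i → push 0. Stack: [0]
LOAD_CONST → push 1. Stack: [0, 1]
BINARY_OP + → 0 + 1 = 1. Stack: [1]
STORE_FAST i → i=1. Stack: []
LOAD_FAST i → push 1. Stack: [1]
LOAD_CONST → push 2. Stack: [1, 2]
COMPARE_OP bool(<) → 1 vs 2 = True. Stack: [True]
POP_JUMP_IF_FALSE → pop True; no jump. Stack: []
LOAD_FAST y → push 0. Stack: [0]
LOAD_CONST → push 11. Stack: [0, 11]
BINARY_OP + → 0 + 11 = 11. Stack: [11]
STORE_FAST y → y=11. Stack: []
LOAD_FAST y → push 11. Stack: [11]
LOAD_CONST → push 7. Stack: [11, 7]
BINARY_OP * → 11 * 7 = 77. Stack: [77]
STORE_FAST y → y=77. Stack: []
LOAD_FAST_LOAD_FAST y,i → push 77,1. Stack: [77, 1]
BINARY_OP * → 77 * 1 = 77. Stack: [77]
STORE_FAST y → y=77. Stack: []
LOAD_FAST i → push 1. Stack: [1]
LOAD_CONST → push 1. Stack: [1, 1]
BINARY_OP + → 1 + 1 = 2. Stack: [2]
STORE_FAST i → i=2. Stack: []
LOAD_FAST i → push 2. Stack: [2]
LOAD_CONST → push 2. Stack: [2, 2]
COMPARE_OP bool(<) → 2 vs 2 = False. Stack: [False]
POP_JUMP_IF_FALSE → pop False; jump. Stack: []
LOAD_FAST y → push 77. Stack: [77]
RETURN_VALUE → return 77.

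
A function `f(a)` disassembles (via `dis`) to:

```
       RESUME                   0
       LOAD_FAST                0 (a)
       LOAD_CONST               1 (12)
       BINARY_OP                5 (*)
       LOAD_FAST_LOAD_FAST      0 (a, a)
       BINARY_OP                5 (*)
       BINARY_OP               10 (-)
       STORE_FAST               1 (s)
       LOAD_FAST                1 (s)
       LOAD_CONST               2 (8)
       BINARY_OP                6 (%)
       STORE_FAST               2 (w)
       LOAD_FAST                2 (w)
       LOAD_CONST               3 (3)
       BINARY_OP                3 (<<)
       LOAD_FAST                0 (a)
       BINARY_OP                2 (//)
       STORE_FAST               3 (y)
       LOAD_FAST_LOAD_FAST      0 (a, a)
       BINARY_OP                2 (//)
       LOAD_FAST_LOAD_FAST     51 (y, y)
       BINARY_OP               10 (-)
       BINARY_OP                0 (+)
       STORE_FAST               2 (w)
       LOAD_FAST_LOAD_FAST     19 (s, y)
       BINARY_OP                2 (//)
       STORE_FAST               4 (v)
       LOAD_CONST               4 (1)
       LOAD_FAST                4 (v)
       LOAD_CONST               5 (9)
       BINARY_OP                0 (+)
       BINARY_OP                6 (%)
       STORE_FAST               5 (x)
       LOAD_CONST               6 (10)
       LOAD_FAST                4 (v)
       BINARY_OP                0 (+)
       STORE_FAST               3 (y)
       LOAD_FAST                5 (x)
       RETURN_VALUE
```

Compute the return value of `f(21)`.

-179

LOAD_FAST a → push 21. Stack: [21]
LOAD_CONST → push 12. Stack: [21, 12]
BINARY_OP * → 21 * 12 = 252. Stack: [252]
LOAD_FAST_LOAD_FAST a,a → push 21,21. Stack: [252, 21, 21]
BINARY_OP * → 21 * 21 = 441. Stack: [252, 441]
BINARY_OP - → 252 - 441 = -189. Stack: [-189]
STORE_FAST s → s=-189. Stack: []
LOAD_FAST s → push -189. Stack: [-189]
LOAD_CONST → push 8. Stack: [-189, 8]
BINARY_OP % → -189 % 8 = 3. Stack: [3]
STORE_FAST w → w=3. Stack: []
LOAD_FAST w → push 3. Stack: [3]
LOAD_CONST → push 3. Stack: [3, 3]
BINARY_OP << → 3 << 3 = 24. Stack: [24]
LOAD_FAST a → push 21. Stack: [24, 21]
BINARY_OP // → 24 // 21 = 1. Stack: [1]
STORE_FAST y → y=1. Stack: []
LOAD_FAST_LOAD_FAST a,a → push 21,21. Stack: [21, 21]
BINARY_OP // → 21 // 21 = 1. Stack: [1]
LOAD_FAST_LOAD_FAST y,y → push 1,1. Stack: [1, 1, 1]
BINARY_OP - → 1 - 1 = 0. Stack: [1, 0]
BINARY_OP + → 1 + 0 = 1. Stack: [1]
STORE_FAST w → w=1. Stack: []
LOAD_FAST_LOAD_FAST s,y → push -189,1. Stack: [-189, 1]
BINARY_OP // → -189 // 1 = -189. Stack: [-189]
STORE_FAST v → v=-189. Stack: []
LOAD_CONST → push 1. Stack: [1]
LOAD_FAST v → push -189. Stack: [1, -189]
LOAD_CONST → push 9. Stack: [1, -189, 9]
BINARY_OP + → -189 + 9 = -180. Stack: [1, -180]
BINARY_OP % → 1 % -180 = -179. Stack: [-179]
STORE_FAST x → x=-179. Stack: []
LOAD_CONST → push 10. Stack: [10]
LOAD_FAST v → push -189. Stack: [10, -189]
BINARY_OP + → 10 + -189 = -179. Stack: [-179]
STORE_FAST y → y=-179. Stack: []
LOAD_FAST x → push -179. Stack: [-179]
RETURN_VALUE → return -179.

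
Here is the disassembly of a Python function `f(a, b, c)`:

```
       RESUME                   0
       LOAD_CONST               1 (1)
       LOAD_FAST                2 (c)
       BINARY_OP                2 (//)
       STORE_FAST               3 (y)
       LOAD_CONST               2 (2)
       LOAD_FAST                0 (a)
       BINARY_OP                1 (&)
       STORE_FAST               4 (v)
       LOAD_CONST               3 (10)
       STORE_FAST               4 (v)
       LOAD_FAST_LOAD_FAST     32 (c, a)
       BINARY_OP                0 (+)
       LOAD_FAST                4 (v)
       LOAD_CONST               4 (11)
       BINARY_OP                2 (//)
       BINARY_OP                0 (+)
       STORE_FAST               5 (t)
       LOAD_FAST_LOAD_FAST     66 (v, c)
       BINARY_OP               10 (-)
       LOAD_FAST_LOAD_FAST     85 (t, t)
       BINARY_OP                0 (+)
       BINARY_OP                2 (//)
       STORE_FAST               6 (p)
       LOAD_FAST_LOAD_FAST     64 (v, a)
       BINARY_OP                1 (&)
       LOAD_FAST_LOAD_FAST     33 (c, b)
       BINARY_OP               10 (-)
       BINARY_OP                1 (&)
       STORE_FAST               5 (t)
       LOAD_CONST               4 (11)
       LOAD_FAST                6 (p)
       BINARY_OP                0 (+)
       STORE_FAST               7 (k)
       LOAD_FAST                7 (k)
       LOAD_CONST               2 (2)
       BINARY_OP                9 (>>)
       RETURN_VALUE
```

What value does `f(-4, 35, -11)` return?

LOAD_CONST → push 1. Stack: [1]
LOAD_FAST c → push -11. Stack: [1, -11]
BINARY_OP // → 1 // -11 = -1. Stack: [-1]
STORE_FAST y → y=-1. Stack: []
LOAD_CONST → push 2. Stack: [2]
LOAD_FAST a → push -4. Stack: [2, -4]
BINARY_OP & → 2 & -4 = 0. Stack: [0]
STORE_FAST v → v=0. Stack: []
LOAD_CONST → push 10. Stack: [10]
STORE_FAST v → v=10. Stack: []
LOAD_FAST_LOAD_FAST c,a → push -11,-4. Stack: [-11, -4]
BINARY_OP + → -11 + -4 = -15. Stack: [-15]
LOAD_FAST v → push 10. Stack: [-15, 10]
LOAD_CONST → push 11. Stack: [-15, 10, 11]
BINARY_OP // → 10 // 11 = 0. Stack: [-15, 0]
BINARY_OP + → -15 + 0 = -15. Stack: [-15]
STORE_FAST t → t=-15. Stack: []
LOAD_FAST_LOAD_FAST v,c → push 10,-11. Stack: [10, -11]
BINARY_OP - → 10 - -11 = 21. Stack: [21]
LOAD_FAST_LOAD_FAST t,t → push -15,-15. Stack: [21, -15, -15]
BINARY_OP + → -15 + -15 = -30. Stack: [21, -30]
BINARY_OP // → 21 // -30 = -1. Stack: [-1]
STORE_FAST p → p=-1. Stack: []
LOAD_FAST_LOAD_FAST v,a → push 10,-4. Stack: [10, -4]
BINARY_OP & → 10 & -4 = 8. Stack: [8]
LOAD_FAST_LOAD_FAST c,b → push -11,35. Stack: [8, -11, 35]
BINARY_OP - → -11 - 35 = -46. Stack: [8, -46]
BINARY_OP & → 8 & -46 = 0. Stack: [0]
STORE_FAST t → t=0. Stack: []
LOAD_CONST → push 11. Stack: [11]
LOAD_FAST p → push -1. Stack: [11, -1]
BINARY_OP + → 11 + -1 = 10. Stack: [10]
STORE_FAST k → k=10. Stack: []
LOAD_FAST k → push 10. Stack: [10]
LOAD_CONST → push 2. Stack: [10, 2]
BINARY_OP >> → 10 >> 2 = 2. Stack: [2]
RETURN_VALUE → return 2.

2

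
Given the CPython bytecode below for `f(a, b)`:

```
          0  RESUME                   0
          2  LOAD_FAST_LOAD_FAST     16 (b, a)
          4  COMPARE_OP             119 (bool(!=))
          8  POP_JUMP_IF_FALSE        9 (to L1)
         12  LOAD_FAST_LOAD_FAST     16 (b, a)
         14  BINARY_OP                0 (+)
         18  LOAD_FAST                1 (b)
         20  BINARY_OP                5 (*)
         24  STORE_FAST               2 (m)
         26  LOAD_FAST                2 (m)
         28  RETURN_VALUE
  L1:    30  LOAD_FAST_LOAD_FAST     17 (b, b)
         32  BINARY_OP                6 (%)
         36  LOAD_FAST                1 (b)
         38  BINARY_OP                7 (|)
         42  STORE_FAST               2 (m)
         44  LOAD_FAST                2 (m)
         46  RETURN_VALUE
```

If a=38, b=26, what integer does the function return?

1664

LOAD_FAST_LOAD_FAST b,a → push 26,38. Stack: [26, 38]
COMPARE_OP bool(!=) → 26 vs 38 = True. Stack: [True]
POP_JUMP_IF_FALSE → pop True; no jump. Stack: []
LOAD_FAST_LOAD_FAST b,a → push 26,38. Stack: [26, 38]
BINARY_OP + → 26 + 38 = 64. Stack: [64]
LOAD_FAST b → push 26. Stack: [64, 26]
BINARY_OP * → 64 * 26 = 1664. Stack: [1664]
STORE_FAST m → m=1664. Stack: []
LOAD_FAST m → push 1664. Stack: [1664]
RETURN_VALUE → return 1664.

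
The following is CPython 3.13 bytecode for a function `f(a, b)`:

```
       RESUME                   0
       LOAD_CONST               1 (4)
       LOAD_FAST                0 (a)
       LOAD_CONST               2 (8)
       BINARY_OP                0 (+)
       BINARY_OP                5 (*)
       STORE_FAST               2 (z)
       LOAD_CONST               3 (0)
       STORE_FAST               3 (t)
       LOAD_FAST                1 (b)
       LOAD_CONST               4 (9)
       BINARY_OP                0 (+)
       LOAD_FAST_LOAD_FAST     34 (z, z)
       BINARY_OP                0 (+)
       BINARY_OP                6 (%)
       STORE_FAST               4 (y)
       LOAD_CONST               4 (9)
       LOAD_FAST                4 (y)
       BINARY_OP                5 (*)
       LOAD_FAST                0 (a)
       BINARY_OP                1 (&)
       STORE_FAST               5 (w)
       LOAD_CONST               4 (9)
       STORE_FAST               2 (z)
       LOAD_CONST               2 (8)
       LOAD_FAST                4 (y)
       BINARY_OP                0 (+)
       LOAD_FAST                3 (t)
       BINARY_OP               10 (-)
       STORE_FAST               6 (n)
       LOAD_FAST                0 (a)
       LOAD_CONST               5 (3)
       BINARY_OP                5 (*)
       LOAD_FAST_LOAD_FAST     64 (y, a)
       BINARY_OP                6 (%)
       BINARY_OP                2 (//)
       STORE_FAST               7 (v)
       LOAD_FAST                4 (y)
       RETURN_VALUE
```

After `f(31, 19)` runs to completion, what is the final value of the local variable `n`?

LOAD_CONST → push 4. Stack: [4]
LOAD_FAST a → push 31. Stack: [4, 31]
LOAD_CONST → push 8. Stack: [4, 31, 8]
BINARY_OP + → 31 + 8 = 39. Stack: [4, 39]
BINARY_OP * → 4 * 39 = 156. Stack: [156]
STORE_FAST z → z=156. Stack: []
LOAD_CONST → push 0. Stack: [0]
STORE_FAST t → t=0. Stack: []
LOAD_FAST b → push 19. Stack: [19]
LOAD_CONST → push 9. Stack: [19, 9]
BINARY_OP + → 19 + 9 = 28. Stack: [28]
LOAD_FAST_LOAD_FAST z,z → push 156,156. Stack: [28, 156, 156]
BINARY_OP + → 156 + 156 = 312. Stack: [28, 312]
BINARY_OP % → 28 % 312 = 28. Stack: [28]
STORE_FAST y → y=28. Stack: []
LOAD_CONST → push 9. Stack: [9]
LOAD_FAST y → push 28. Stack: [9, 28]
BINARY_OP * → 9 * 28 = 252. Stack: [252]
LOAD_FAST a → push 31. Stack: [252, 31]
BINARY_OP & → 252 & 31 = 28. Stack: [28]
STORE_FAST w → w=28. Stack: []
LOAD_CONST → push 9. Stack: [9]
STORE_FAST z → z=9. Stack: []
LOAD_CONST → push 8. Stack: [8]
LOAD_FAST y → push 28. Stack: [8, 28]
BINARY_OP + → 8 + 28 = 36. Stack: [36]
LOAD_FAST t → push 0. Stack: [36, 0]
BINARY_OP - → 36 - 0 = 36. Stack: [36]
STORE_FAST n → n=36. Stack: []
LOAD_FAST a → push 31. Stack: [31]
LOAD_CONST → push 3. Stack: [31, 3]
BINARY_OP * → 31 * 3 = 93. Stack: [93]
LOAD_FAST_LOAD_FAST y,a → push 28,31. Stack: [93, 28, 31]
BINARY_OP % → 28 % 31 = 28. Stack: [93, 28]
BINARY_OP // → 93 // 28 = 3. Stack: [3]
STORE_FAST v → v=3. Stack: []
LOAD_FAST y → push 28. Stack: [28]
RETURN_VALUE → return 28.

36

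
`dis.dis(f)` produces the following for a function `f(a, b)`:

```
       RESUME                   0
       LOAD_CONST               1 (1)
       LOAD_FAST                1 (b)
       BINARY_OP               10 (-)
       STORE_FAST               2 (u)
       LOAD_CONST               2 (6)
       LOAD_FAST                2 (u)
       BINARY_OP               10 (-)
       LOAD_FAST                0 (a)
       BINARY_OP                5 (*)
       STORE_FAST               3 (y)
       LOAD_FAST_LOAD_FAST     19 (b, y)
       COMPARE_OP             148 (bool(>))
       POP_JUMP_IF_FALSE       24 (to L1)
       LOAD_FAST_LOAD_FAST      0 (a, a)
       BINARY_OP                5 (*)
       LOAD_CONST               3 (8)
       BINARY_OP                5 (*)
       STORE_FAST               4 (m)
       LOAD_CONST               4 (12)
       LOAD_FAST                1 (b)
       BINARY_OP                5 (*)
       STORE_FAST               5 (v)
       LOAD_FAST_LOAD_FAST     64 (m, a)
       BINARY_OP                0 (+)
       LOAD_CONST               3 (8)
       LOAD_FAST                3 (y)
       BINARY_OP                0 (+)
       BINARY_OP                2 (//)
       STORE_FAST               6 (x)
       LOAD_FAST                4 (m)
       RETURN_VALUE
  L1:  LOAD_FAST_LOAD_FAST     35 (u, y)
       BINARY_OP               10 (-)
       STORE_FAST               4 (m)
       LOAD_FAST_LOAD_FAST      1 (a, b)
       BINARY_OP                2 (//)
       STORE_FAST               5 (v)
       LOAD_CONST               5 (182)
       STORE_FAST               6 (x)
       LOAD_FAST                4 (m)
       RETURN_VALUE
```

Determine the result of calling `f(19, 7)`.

-234

LOAD_CONST → push 1. Stack: [1]
LOAD_FAST b → push 7. Stack: [1, 7]
BINARY_OP - → 1 - 7 = -6. Stack: [-6]
STORE_FAST u → u=-6. Stack: []
LOAD_CONST → push 6. Stack: [6]
LOAD_FAST u → push -6. Stack: [6, -6]
BINARY_OP - → 6 - -6 = 12. Stack: [12]
LOAD_FAST a → push 19. Stack: [12, 19]
BINARY_OP * → 12 * 19 = 228. Stack: [228]
STORE_FAST y → y=228. Stack: []
LOAD_FAST_LOAD_FAST b,y → push 7,228. Stack: [7, 228]
COMPARE_OP bool(>) → 7 vs 228 = False. Stack: [False]
POP_JUMP_IF_FALSE → pop False; jump. Stack: []
LOAD_FAST_LOAD_FAST u,y → push -6,228. Stack: [-6, 228]
BINARY_OP - → -6 - 228 = -234. Stack: [-234]
STORE_FAST m → m=-234. Stack: []
LOAD_FAST_LOAD_FAST a,b → push 19,7. Stack: [19, 7]
BINARY_OP // → 19 // 7 = 2. Stack: [2]
STORE_FAST v → v=2. Stack: []
LOAD_CONST → push 182. Stack: [182]
STORE_FAST x → x=182. Stack: []
LOAD_FAST m → push -234. Stack: [-234]
RETURN_VALUE → return -234.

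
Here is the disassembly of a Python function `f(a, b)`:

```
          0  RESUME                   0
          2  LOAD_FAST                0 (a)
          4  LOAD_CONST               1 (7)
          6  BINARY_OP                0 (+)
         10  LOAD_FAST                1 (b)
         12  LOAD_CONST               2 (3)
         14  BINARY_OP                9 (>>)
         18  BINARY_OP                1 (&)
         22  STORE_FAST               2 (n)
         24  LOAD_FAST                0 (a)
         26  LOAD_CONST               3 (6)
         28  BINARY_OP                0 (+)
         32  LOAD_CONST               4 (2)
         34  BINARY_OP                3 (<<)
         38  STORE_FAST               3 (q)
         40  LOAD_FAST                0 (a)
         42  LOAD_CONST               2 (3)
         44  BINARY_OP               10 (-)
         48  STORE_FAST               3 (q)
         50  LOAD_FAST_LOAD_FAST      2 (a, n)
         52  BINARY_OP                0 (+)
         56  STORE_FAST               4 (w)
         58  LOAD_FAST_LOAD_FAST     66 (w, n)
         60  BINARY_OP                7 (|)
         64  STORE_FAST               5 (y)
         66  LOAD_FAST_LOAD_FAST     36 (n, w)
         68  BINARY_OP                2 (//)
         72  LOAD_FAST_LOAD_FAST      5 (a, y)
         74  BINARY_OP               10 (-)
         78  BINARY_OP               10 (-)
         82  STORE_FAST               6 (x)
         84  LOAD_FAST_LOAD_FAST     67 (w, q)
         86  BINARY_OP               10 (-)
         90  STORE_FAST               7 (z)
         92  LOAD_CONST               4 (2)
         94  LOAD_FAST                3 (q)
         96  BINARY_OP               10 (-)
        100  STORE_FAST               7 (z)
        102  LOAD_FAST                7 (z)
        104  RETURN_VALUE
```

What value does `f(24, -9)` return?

LOAD_FAST a → push 24. Stack: [24]
LOAD_CONST → push 7. Stack: [24, 7]
BINARY_OP + → 24 + 7 = 31. Stack: [31]
LOAD_FAST b → push -9. Stack: [31, -9]
LOAD_CONST → push 3. Stack: [31, -9, 3]
BINARY_OP >> → -9 >> 3 = -2. Stack: [31, -2]
BINARY_OP & → 31 & -2 = 30. Stack: [30]
STORE_FAST n → n=30. Stack: []
LOAD_FAST a → push 24. Stack: [24]
LOAD_CONST → push 6. Stack: [24, 6]
BINARY_OP + → 24 + 6 = 30. Stack: [30]
LOAD_CONST → push 2. Stack: [30, 2]
BINARY_OP << → 30 << 2 = 120. Stack: [120]
STORE_FAST q → q=120. Stack: []
LOAD_FAST a → push 24. Stack: [24]
LOAD_CONST → push 3. Stack: [24, 3]
BINARY_OP - → 24 - 3 = 21. Stack: [21]
STORE_FAST q → q=21. Stack: []
LOAD_FAST_LOAD_FAST a,n → push 24,30. Stack: [24, 30]
BINARY_OP + → 24 + 30 = 54. Stack: [54]
STORE_FAST w → w=54. Stack: []
LOAD_FAST_LOAD_FAST w,n → push 54,30. Stack: [54, 30]
BINARY_OP | → 54 | 30 = 62. Stack: [62]
STORE_FAST y → y=62. Stack: []
LOAD_FAST_LOAD_FAST n,w → push 30,54. Stack: [30, 54]
BINARY_OP // → 30 // 54 = 0. Stack: [0]
LOAD_FAST_LOAD_FAST a,y → push 24,62. Stack: [0, 24, 62]
BINARY_OP - → 24 - 62 = -38. Stack: [0, -38]
BINARY_OP - → 0 - -38 = 38. Stack: [38]
STORE_FAST x → x=38. Stack: []
LOAD_FAST_LOAD_FAST w,q → push 54,21. Stack: [54, 21]
BINARY_OP - → 54 - 21 = 33. Stack: [33]
STORE_FAST z → z=33. Stack: []
LOAD_CONST → push 2. Stack: [2]
LOAD_FAST q → push 21. Stack: [2, 21]
BINARY_OP - → 2 - 21 = -19. Stack: [-19]
STORE_FAST z → z=-19. Stack: []
LOAD_FAST z → push -19. Stack: [-19]
RETURN_VALUE → return -19.

-19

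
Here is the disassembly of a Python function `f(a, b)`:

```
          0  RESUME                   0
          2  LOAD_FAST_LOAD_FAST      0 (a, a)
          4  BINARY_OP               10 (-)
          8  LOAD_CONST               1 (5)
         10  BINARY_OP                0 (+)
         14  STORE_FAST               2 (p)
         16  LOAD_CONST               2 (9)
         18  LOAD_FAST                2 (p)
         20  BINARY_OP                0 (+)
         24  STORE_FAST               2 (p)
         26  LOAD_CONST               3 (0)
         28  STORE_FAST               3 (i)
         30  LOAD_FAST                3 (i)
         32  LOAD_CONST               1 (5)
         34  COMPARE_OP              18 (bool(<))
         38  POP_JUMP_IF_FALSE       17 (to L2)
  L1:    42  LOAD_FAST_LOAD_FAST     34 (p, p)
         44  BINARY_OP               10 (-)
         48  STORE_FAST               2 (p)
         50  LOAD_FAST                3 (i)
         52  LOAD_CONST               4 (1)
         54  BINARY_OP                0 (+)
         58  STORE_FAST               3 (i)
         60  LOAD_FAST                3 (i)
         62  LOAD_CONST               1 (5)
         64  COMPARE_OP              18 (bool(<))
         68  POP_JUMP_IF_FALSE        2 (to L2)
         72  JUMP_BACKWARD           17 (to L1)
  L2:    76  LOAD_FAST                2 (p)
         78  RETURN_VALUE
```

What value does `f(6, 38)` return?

0

LOAD_FAST_LOAD_FAST a,a → push 6,6
BINARY_OP - → 6 - 6 = 0
LOAD_CONST → push 5
BINARY_OP + → 0 + 5 = 5
STORE_FAST p → p=5
LOAD_CONST → push 9
LOAD_FAST p → push 5
BINARY_OP + → 9 + 5 = 14
STORE_FAST p → p=14
LOAD_CONST → push 0
STORE_FAST i → i=0
LOAD_FAST i → push 0
LOAD_CONST → push 5
COMPARE_OP bool(<) → 0 vs 5 = True
POP_JUMP_IF_FALSE → pop True; no jump
LOAD_FAST_LOAD_FAST p,p → push 14,14
BINARY_OP - → 14 - 14 = 0
STORE_FAST p → p=0
LOAD_FAST i → push 0
LOAD_CONST → push 1
BINARY_OP + → 0 + 1 = 1
STORE_FAST i → i=1
LOAD_FAST i → push 1
LOAD_CONST → push 5
COMPARE_OP bool(<) → 1 vs 5 = True
POP_JUMP_IF_FALSE → pop True; no jump
LOAD_FAST_LOAD_FAST p,p → push 0,0
BINARY_OP - → 0 - 0 = 0
STORE_FAST p → p=0
LOAD_FAST i → push 1
LOAD_CONST → push 1
BINARY_OP + → 1 + 1 = 2
STORE_FAST i → i=2
LOAD_FAST i → push 2
LOAD_CONST → push 5
COMPARE_OP bool(<) → 2 vs 5 = True
POP_JUMP_IF_FALSE → pop True; no jump
LOAD_FAST_LOAD_FAST p,p → push 0,0
BINARY_OP - → 0 - 0 = 0
STORE_FAST p → p=0
LOAD_FAST i → push 2
LOAD_CONST → push 1
BINARY_OP + → 2 + 1 = 3
STORE_FAST i → i=3
LOAD_FAST i → push 3
LOAD_CONST → push 5
COMPARE_OP bool(<) → 3 vs 5 = True
POP_JUMP_IF_FALSE → pop True; no jump
LOAD_FAST_LOAD_FAST p,p → push 0,0
BINARY_OP - → 0 - 0 = 0
STORE_FAST p → p=0
LOAD_FAST i → push 3
LOAD_CONST → push 1
BINARY_OP + → 3 + 1 = 4
STORE_FAST i → i=4
LOAD_FAST i → push 4
LOAD_CONST → push 5
COMPARE_OP bool(<) → 4 vs 5 = True
POP_JUMP_IF_FALSE → pop True; no jump
LOAD_FAST_LOAD_FAST p,p → push 0,0
BINARY_OP - → 0 - 0 = 0
STORE_FAST p → p=0
LOAD_FAST i → push 4
LOAD_CONST → push 1
BINARY_OP + → 4 + 1 = 5
STORE_FAST i → i=5
LOAD_FAST i → push 5
LOAD_CONST → push 5
COMPARE_OP bool(<) → 5 vs 5 = False
POP_JUMP_IF_FALSE → pop False; jump
LOAD_FAST p → push 0
RETURN_VALUE → return 0.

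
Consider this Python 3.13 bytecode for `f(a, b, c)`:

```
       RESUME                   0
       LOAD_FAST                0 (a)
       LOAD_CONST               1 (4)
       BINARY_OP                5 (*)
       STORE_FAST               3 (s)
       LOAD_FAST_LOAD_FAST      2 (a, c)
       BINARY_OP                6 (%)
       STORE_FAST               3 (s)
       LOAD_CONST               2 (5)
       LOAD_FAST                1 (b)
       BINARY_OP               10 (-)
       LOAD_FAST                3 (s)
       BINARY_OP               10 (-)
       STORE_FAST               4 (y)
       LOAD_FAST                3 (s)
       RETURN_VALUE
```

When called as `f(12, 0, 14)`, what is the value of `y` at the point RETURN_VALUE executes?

-7

LOAD_FAST a → push 12. Stack: [12]
LOAD_CONST → push 4. Stack: [12, 4]
BINARY_OP * → 12 * 4 = 48. Stack: [48]
STORE_FAST s → s=48. Stack: []
LOAD_FAST_LOAD_FAST a,c → push 12,14. Stack: [12, 14]
BINARY_OP % → 12 % 14 = 12. Stack: [12]
STORE_FAST s → s=12. Stack: []
LOAD_CONST → push 5. Stack: [5]
LOAD_FAST b → push 0. Stack: [5, 0]
BINARY_OP - → 5 - 0 = 5. Stack: [5]
LOAD_FAST s → push 12. Stack: [5, 12]
BINARY_OP - → 5 - 12 = -7. Stack: [-7]
STORE_FAST y → y=-7. Stack: []
LOAD_FAST s → push 12. Stack: [12]
RETURN_VALUE → return 12.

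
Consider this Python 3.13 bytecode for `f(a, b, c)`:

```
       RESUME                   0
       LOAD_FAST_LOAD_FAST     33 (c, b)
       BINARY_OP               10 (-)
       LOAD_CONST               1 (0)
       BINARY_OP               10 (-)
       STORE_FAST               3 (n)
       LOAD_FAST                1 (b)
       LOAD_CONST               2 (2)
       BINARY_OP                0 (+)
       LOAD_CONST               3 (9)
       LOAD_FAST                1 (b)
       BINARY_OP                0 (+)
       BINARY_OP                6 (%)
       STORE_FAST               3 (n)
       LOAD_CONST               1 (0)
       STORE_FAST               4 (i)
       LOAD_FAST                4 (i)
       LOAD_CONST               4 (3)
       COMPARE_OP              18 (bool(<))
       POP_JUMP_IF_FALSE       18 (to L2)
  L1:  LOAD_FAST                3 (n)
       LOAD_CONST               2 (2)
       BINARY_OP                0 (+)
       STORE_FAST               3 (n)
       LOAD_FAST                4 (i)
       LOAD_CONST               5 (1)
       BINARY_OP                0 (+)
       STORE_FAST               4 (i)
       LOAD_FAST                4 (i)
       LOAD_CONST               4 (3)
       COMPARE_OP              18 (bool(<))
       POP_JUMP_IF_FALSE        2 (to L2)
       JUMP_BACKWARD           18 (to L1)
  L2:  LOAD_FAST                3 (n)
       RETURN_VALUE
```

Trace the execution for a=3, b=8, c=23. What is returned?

16

LOAD_FAST_LOAD_FAST c,b → push 23,8. Stack: [23, 8]
BINARY_OP - → 23 - 8 = 15. Stack: [15]
LOAD_CONST → push 0. Stack: [15, 0]
BINARY_OP - → 15 - 0 = 15. Stack: [15]
STORE_FAST n → n=15. Stack: []
LOAD_FAST b → push 8. Stack: [8]
LOAD_CONST → push 2. Stack: [8, 2]
BINARY_OP + → 8 + 2 = 10. Stack: [10]
LOAD_CONST → push 9. Stack: [10, 9]
LOAD_FAST b → push 8. Stack: [10, 9, 8]
BINARY_OP + → 9 + 8 = 17. Stack: [10, 17]
BINARY_OP % → 10 % 17 = 10. Stack: [10]
STORE_FAST n → n=10. Stack: []
LOAD_CONST → push 0. Stack: [0]
STORE_FAST i → i=0. Stack: []
LOAD_FAST i → push 0. Stack: [0]
LOAD_CONST → push 3. Stack: [0, 3]
COMPARE_OP bool(<) → 0 vs 3 = True. Stack: [True]
POP_JUMP_IF_FALSE → pop True; no jump. Stack: []
LOAD_FAST n → push 10. Stack: [10]
LOAD_CONST → push 2. Stack: [10, 2]
BINARY_OP + → 10 + 2 = 12. Stack: [12]
STORE_FAST n → n=12. Stack: []
LOAD_FAST i → push 0. Stack: [0]
LOAD_CONST → push 1. Stack: [0, 1]
BINARY_OP + → 0 + 1 = 1. Stack: [1]
STORE_FAST i → i=1. Stack: []
LOAD_FAST i → push 1. Stack: [1]
LOAD_CONST → push 3. Stack: [1, 3]
COMPARE_OP bool(<) → 1 vs 3 = True. Stack: [True]
POP_JUMP_IF_FALSE → pop True; no jump. Stack: []
LOAD_FAST n → push 12. Stack: [12]
LOAD_CONST → push 2. Stack: [12, 2]
BINARY_OP + → 12 + 2 = 14. Stack: [14]
STORE_FAST n → n=14. Stack: []
LOAD_FAST i → push 1. Stack: [1]
LOAD_CONST → push 1. Stack: [1, 1]
BINARY_OP + → 1 + 1 = 2. Stack: [2]
STORE_FAST i → i=2. Stack: []
LOAD_FAST i → push 2. Stack: [2]
LOAD_CONST → push 3. Stack: [2, 3]
COMPARE_OP bool(<) → 2 vs 3 = True. Stack: [True]
POP_JUMP_IF_FALSE → pop True; no jump. Stack: []
LOAD_FAST n → push 14. Stack: [14]
LOAD_CONST → push 2. Stack: [14, 2]
BINARY_OP + → 14 + 2 = 16. Stack: [16]
STORE_FAST n → n=16. Stack: []
LOAD_FAST i → push 2. Stack: [2]
LOAD_CONST → push 1. Stack: [2, 1]
BINARY_OP + → 2 + 1 = 3. Stack: [3]
STORE_FAST i → i=3. Stack: []
LOAD_FAST i → push 3. Stack: [3]
LOAD_CONST → push 3. Stack: [3, 3]
COMPARE_OP bool(<) → 3 vs 3 = False. Stack: [False]
POP_JUMP_IF_FALSE → pop False; jump. Stack: []
LOAD_FAST n → push 16. Stack: [16]
RETURN_VALUE → return 16.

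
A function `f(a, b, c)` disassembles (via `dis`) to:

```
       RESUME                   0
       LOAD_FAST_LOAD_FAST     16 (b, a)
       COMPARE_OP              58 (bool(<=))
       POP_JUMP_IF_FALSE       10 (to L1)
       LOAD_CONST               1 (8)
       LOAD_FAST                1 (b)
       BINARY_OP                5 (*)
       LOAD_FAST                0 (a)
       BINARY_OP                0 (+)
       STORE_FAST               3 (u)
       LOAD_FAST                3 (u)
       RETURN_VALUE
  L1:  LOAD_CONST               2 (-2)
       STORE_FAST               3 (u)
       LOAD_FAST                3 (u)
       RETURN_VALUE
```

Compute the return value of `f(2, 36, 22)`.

LOAD_FAST_LOAD_FAST b,a → push 36,2. Stack: [36, 2]
COMPARE_OP bool(<=) → 36 vs 2 = False. Stack: [False]
POP_JUMP_IF_FALSE → pop False; jump. Stack: []
LOAD_CONST → push -2. Stack: [-2]
STORE_FAST u → u=-2. Stack: []
LOAD_FAST u → push -2. Stack: [-2]
RETURN_VALUE → return -2.

-2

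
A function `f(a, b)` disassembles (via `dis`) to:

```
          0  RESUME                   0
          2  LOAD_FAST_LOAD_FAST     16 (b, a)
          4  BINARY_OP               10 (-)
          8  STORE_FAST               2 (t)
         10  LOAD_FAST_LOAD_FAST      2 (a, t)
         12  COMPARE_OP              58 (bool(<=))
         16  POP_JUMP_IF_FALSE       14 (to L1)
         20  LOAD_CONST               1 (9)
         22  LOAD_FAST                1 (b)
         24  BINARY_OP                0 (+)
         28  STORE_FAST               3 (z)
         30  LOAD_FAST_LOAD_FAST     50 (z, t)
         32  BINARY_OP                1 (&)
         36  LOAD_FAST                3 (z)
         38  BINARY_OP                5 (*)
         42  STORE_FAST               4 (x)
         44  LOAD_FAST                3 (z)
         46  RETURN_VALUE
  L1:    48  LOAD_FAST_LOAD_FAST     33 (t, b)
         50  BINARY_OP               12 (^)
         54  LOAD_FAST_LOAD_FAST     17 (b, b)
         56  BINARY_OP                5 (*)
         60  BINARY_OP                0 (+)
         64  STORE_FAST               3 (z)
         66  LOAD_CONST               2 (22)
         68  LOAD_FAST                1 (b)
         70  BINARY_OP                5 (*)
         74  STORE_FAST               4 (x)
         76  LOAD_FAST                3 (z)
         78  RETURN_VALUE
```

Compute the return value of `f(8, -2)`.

12

LOAD_FAST_LOAD_FAST b,a → push -2,8. Stack: [-2, 8]
BINARY_OP - → -2 - 8 = -10. Stack: [-10]
STORE_FAST t → t=-10. Stack: []
LOAD_FAST_LOAD_FAST a,t → push 8,-10. Stack: [8, -10]
COMPARE_OP bool(<=) → 8 vs -10 = False. Stack: [False]
POP_JUMP_IF_FALSE → pop False; jump. Stack: []
LOAD_FAST_LOAD_FAST t,b → push -10,-2. Stack: [-10, -2]
BINARY_OP ^ → -10 ^ -2 = 8. Stack: [8]
LOAD_FAST_LOAD_FAST b,b → push -2,-2. Stack: [8, -2, -2]
BINARY_OP * → -2 * -2 = 4. Stack: [8, 4]
BINARY_OP + → 8 + 4 = 12. Stack: [12]
STORE_FAST z → z=12. Stack: []
LOAD_CONST → push 22. Stack: [22]
LOAD_FAST b → push -2. Stack: [22, -2]
BINARY_OP * → 22 * -2 = -44. Stack: [-44]
STORE_FAST x → x=-44. Stack: []
LOAD_FAST z → push 12. Stack: [12]
RETURN_VALUE → return 12.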